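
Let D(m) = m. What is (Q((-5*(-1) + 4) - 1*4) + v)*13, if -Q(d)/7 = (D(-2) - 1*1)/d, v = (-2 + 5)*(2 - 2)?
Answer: 273/5 ≈ 54.600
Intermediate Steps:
v = 0 (v = 3*0 = 0)
Q(d) = 21/d (Q(d) = -7*(-2 - 1*1)/d = -7*(-2 - 1)/d = -(-21)/d = 21/d)
(Q((-5*(-1) + 4) - 1*4) + v)*13 = (21/((-5*(-1) + 4) - 1*4) + 0)*13 = (21/((5 + 4) - 4) + 0)*13 = (21/(9 - 4) + 0)*13 = (21/5 + 0)*13 = (21/5)*13 = 273/5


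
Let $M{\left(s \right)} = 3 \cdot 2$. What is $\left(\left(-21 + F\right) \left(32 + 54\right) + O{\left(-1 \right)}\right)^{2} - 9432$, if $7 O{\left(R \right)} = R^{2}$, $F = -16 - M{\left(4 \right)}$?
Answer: $\frac{669571057}{49} \approx 1.3665 \cdot 10^{7}$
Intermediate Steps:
$M{\left(s \right)} = 6$
$F = -22$ ($F = -16 - 6 = -22$)
$O{\left(R \right)} = \frac{R^{2}}{7}$
$\left(\left(-21 + F\right) \left(32 + 54\right) + O{\left(-1 \right)}\right)^{2} - 9432 = \left(\left(-21 - 22\right) \left(32 + 54\right) + \frac{\left(-1\right)^{2}}{7}\right)^{2} - 9432 = \left(\left(-43\right) 86 + \frac{1}{7} \cdot 1\right)^{2} - 9432 = \left(-3698 + \frac{1}{7}\right)^{2} - 9432 = \left(- \frac{25885}{7}\right)^{2} - 9432 = \frac{670033225}{49} - 9432 = \frac{669571057}{49}$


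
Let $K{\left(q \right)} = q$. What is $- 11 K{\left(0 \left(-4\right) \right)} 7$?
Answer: $0$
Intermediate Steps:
$- 11 K{\left(0 \left(-4\right) \right)} 7 = - 11 \cdot 0 \left(-4\right) 7 = \left(-11\right) 0 \cdot 7 = 0 \cdot 7 = 0$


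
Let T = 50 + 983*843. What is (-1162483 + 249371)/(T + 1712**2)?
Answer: -913112/3759663 ≈ -0.24287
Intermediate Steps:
T = 828719 (T = 50 + 828669 = 828719)
(-1162483 + 249371)/(T + 1712**2) = (-1162483 + 249371)/(828719 + 1712**2) = -913112/(828719 + 2930944) = -913112/3759663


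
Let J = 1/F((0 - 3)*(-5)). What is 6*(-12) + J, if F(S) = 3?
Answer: -215/3 ≈ -71.667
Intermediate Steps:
J = ⅓ (J = 1/3 = ⅓ ≈ 0.33333)
6*(-12) + J = 6*(-12) + ⅓ = -72 + ⅓ = -215/3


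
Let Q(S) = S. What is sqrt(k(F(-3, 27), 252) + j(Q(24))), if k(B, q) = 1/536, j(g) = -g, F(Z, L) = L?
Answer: I*sqrt(1723642)/268 ≈ 4.8988*I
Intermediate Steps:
k(B, q) = 1/536
sqrt(k(F(-3, 27), 252) + j(Q(24))) = sqrt(1/536 - 1*24) = sqrt(1/536 - 24) = sqrt(-12863/536) = I*sqrt(1723642)/268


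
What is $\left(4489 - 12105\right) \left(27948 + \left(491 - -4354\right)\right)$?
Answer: $-249751488$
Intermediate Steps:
$\left(4489 - 12105\right) \left(27948 + \left(491 - -4354\right)\right) = - 7616 \left(27948 + \left(491 + 4354\right)\right) = - 7616 \left(27948 + 4845\right) = \left(-7616\right) 32793 = -249751488$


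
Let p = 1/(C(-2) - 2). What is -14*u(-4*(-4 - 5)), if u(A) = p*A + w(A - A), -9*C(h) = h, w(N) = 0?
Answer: 567/2 ≈ 283.50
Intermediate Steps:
C(h) = -h/9
p = -9/16 (p = 1/(-1/9*(-2) - 2) = 1/(2/9 - 2) = 1/(-16/9) = -9/16 ≈ -0.56250)
u(A) = -9*A/16 (u(A) = -9*A/16 + 0 = -9*A/16)
-14*u(-4*(-4 - 5)) = -(-63)*(-4*(-4 - 5))/8 = -(-63)*(-4*(-9))/8 = -(-63)*36/8 = -14*(-81/4) = 567/2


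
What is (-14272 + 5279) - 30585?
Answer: -39578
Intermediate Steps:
(-14272 + 5279) - 30585 = -8993 - 30585 = -39578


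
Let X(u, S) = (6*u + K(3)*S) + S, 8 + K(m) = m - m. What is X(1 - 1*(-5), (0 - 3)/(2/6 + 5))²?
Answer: 408321/256 ≈ 1595.0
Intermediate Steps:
K(m) = -8 (K(m) = -8 + (m - m) = -8 + 0 = -8)
X(u, S) = -7*S + 6*u (X(u, S) = (6*u - 8*S) + S = (-8*S + 6*u) + S = -7*S + 6*u)
X(1 - 1*(-5), (0 - 3)/(2/6 + 5))² = (-7*(0 - 3)/(2/6 + 5) + 6*(1 - 1*(-5)))² = (-(-21)/(2*(⅙) + 5) + 6*(1 + 5))² = (-(-21)/(⅓ + 5) + 6*6)² = (-(-21)/16/3 + 36)² = (-(-21)*3/16 + 36)² = (-7*(-9/16) + 36)² = (63/16 + 36)² = (639/16)² = 408321/256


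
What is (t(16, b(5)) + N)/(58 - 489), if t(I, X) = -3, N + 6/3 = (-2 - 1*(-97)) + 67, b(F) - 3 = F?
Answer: -157/431 ≈ -0.36427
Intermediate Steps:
b(F) = 3 + F
N = 160 (N = -2 + ((-2 - 1*(-97)) + 67) = -2 + ((-2 + 97) + 67) = -2 + (95 + 67) = -2 + 162 = 160)
(t(16, b(5)) + N)/(58 - 489) = (-3 + 160)/(58 - 489) = 157/(-431) = 157*(-1/431) = -157/431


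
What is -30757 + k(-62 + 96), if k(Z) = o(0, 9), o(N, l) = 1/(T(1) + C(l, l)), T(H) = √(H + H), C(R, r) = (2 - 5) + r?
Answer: -522866/17 - √2/34 ≈ -30757.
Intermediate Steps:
C(R, r) = -3 + r
T(H) = √2*√H (T(H) = √(2*H) = √2*√H)
o(N, l) = 1/(-3 + l + √2) (o(N, l) = 1/(√2*√1 + (-3 + l)) = 1/(√2*1 + (-3 + l)) = 1/(√2 + (-3 + l)) = 1/(-3 + l + √2))
k(Z) = 1/(6 + √2) (k(Z) = 1/(-3 + 9 + √2) = 1/(6 + √2))
-30757 + k(-62 + 96) = -30757 + (3/17 - √2/34) = -522866/17 - √2/34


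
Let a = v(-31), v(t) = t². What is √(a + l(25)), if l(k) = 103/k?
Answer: 8*√377/5 ≈ 31.066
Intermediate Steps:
a = 961 (a = (-31)² = 961)
√(a + l(25)) = √(961 + 103/25) = √(24128/25) = 8*√377/5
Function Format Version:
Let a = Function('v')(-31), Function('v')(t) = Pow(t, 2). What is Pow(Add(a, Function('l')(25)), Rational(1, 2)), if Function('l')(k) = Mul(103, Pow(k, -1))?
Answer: Mul(Rational(8, 5), Pow(377, Rational(1, 2))) ≈ 31.066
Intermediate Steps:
a = 961 (a = Pow(-31, 2) = 961)
Pow(Add(a, Function('l')(25)), Rational(1, 2)) = Pow(Add(961, Mul(103, Pow(25, -1))), Rational(1, 2)) = Pow(Add(961, Mul(103, Rational(1, 25))), Rational(1, 2)) = Pow(Add(961, Rational(103, 25)), Rational(1, 2)) = Pow(Rational(24128, 25), Rational(1, 2)) = Mul(Rational(8, 5), Pow(377, Rational(1, 2)))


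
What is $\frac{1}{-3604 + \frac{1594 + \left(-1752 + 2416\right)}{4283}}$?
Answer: $- \frac{4283}{15433674} \approx -0.00027751$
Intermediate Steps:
$\frac{1}{-3604 + \frac{1594 + \left(-1752 + 2416\right)}{4283}} = \frac{1}{-3604 + \left(1594 + 664\right) \frac{1}{4283}} = \frac{1}{-3604 + 2258 \cdot \frac{1}{4283}} = \frac{1}{-3604 + \frac{2258}{4283}} = \frac{1}{- \frac{15433674}{4283}} = - \frac{4283}{15433674}$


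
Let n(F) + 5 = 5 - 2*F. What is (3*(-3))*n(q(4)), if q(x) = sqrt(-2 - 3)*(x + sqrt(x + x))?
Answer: 36*I*(sqrt(10) + 2*sqrt(5)) ≈ 274.84*I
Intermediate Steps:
q(x) = I*sqrt(5)*(x + sqrt(2)*sqrt(x)) (q(x) = sqrt(-5)*(x + sqrt(2*x)) = (I*sqrt(5))*(x + sqrt(2)*sqrt(x)) = I*sqrt(5)*(x + sqrt(2)*sqrt(x)))
n(F) = -2*F (n(F) = -5 + (5 - 2*F) = -2*F)
(3*(-3))*n(q(4)) = (3*(-3))*(-2*I*(4*sqrt(5) + sqrt(10)*sqrt(4))) = -(-18)*I*(4*sqrt(5) + sqrt(10)*2) = -(-18)*I*(4*sqrt(5) + 2*sqrt(10)) = -(-18)*I*(2*sqrt(10) + 4*sqrt(5)) = 18*I*(2*sqrt(10) + 4*sqrt(5))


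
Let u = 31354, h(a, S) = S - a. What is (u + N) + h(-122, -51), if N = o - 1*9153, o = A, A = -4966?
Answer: 17306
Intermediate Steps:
o = -4966
N = -14119 (N = -4966 - 1*9153 = -4966 - 9153 = -14119)
(u + N) + h(-122, -51) = (31354 - 14119) + (-51 - 1*(-122)) = 17235 + (-51 + 122) = 17235 + 71 = 17306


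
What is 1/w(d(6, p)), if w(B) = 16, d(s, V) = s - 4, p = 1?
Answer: 1/16 ≈ 0.062500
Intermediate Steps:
d(s, V) = -4 + s
1/w(d(6, p)) = 1/16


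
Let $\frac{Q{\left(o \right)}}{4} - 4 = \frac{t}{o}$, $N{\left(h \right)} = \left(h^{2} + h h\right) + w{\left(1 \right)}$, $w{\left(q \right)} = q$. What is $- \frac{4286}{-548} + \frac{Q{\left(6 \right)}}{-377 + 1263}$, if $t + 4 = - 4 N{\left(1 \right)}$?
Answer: $\frac{2850239}{364146} \approx 7.8272$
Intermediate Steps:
$N{\left(h \right)} = 1 + 2 h^{2}$ ($N{\left(h \right)} = \left(h^{2} + h h\right) + 1 = \left(h^{2} + h^{2}\right) + 1 = 2 h^{2} + 1 = 1 + 2 h^{2}$)
$t = -16$ ($t = -4 - 4 \left(1 + 2 \cdot 1^{2}\right) = -4 - 4 \left(1 + 2 \cdot 1\right) = -4 - 4 \left(1 + 2\right) = -4 - 12 = -16$)
$Q{\left(o \right)} = 16 - \frac{64}{o}$ ($Q{\left(o \right)} = 16 + 4 \left(- \frac{16}{o}\right) = 16 - \frac{64}{o}$)
$- \frac{4286}{-548} + \frac{Q{\left(6 \right)}}{-377 + 1263} = - \frac{4286}{-548} + \frac{16 - \frac{64}{6}}{-377 + 1263} = \left(-4286\right) \left(- \frac{1}{548}\right) + \frac{16 - \frac{32}{3}}{886} = \frac{2143}{274} + \left(16 - \frac{32}{3}\right) \frac{1}{886} = \frac{2143}{274} + \frac{16}{3} \cdot \frac{1}{886} = \frac{2143}{274} + \frac{8}{1329} = \frac{2850239}{364146}$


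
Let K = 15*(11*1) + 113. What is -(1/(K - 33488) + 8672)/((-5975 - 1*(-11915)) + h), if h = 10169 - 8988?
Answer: -287997119/236488410 ≈ -1.2178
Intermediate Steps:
h = 1181
K = 278 (K = 15*11 + 113 = 165 + 113 = 278)
-(1/(K - 33488) + 8672)/((-5975 - 1*(-11915)) + h) = -(1/(278 - 33488) + 8672)/((-5975 - 1*(-11915)) + 1181) = -(1/(-33210) + 8672)/((-5975 + 11915) + 1181) = -(-1/33210 + 8672)/(5940 + 1181) = -287997119/(33210*7121) = -1*287997119/236488410 = -287997119/236488410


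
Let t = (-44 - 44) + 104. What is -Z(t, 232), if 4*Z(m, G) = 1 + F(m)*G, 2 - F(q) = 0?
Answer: -465/4 ≈ -116.25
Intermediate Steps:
F(q) = 2 (F(q) = 2 - 1*0 = 2 + 0 = 2)
t = 16 (t = -88 + 104 = 16)
Z(m, G) = ¼ + G/2 (Z(m, G) = (1 + 2*G)/4 = ¼ + G/2)
-Z(t, 232) = -(¼ + (½)*232) = -(¼ + 116) = -1*465/4 = -465/4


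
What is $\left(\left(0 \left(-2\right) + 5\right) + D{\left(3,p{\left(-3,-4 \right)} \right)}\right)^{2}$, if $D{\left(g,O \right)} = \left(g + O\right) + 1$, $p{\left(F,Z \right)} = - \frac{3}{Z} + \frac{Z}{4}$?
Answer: $\frac{1225}{16} \approx 76.563$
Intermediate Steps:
$p{\left(F,Z \right)} = - \frac{3}{Z} + \frac{Z}{4}$ ($p{\left(F,Z \right)} = - \frac{3}{Z} + Z \frac{1}{4} = - \frac{3}{Z} + \frac{Z}{4}$)
$D{\left(g,O \right)} = 1 + O + g$ ($D{\left(g,O \right)} = \left(O + g\right) + 1 = 1 + O + g$)
$\left(\left(0 \left(-2\right) + 5\right) + D{\left(3,p{\left(-3,-4 \right)} \right)}\right)^{2} = \left(\left(0 \left(-2\right) + 5\right) + \left(1 + \left(- \frac{3}{-4} + \frac{1}{4} \left(-4\right)\right) + 3\right)\right)^{2} = \left(\left(0 + 5\right) + \left(1 - \frac{1}{4} + 3\right)\right)^{2} = \left(5 + \left(1 + \left(\frac{3}{4} - 1\right) + 3\right)\right)^{2} = \left(5 + \left(1 - \frac{1}{4} + 3\right)\right)^{2} = \left(5 + \frac{15}{4}\right)^{2} = \left(\frac{35}{4}\right)^{2} = \frac{1225}{16}$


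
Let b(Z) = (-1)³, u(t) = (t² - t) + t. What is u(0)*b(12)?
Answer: 0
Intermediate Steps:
u(t) = t²
b(Z) = -1
u(0)*b(12) = 0²*(-1) = 0*(-1) = 0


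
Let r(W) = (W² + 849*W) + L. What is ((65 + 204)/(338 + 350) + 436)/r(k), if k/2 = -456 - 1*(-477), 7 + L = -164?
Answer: 100079/8542896 ≈ 0.011715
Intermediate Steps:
L = -171 (L = -7 - 164 = -171)
k = 42 (k = 2*(-456 - 1*(-477)) = 2*(-456 + 477) = 2*21 = 42)
r(W) = -171 + W² + 849*W (r(W) = (W² + 849*W) - 171 = -171 + W² + 849*W)
((65 + 204)/(338 + 350) + 436)/r(k) = ((65 + 204)/(338 + 350) + 436)/(-171 + 42² + 849*42) = (269/688 + 436)/(-171 + 1764 + 35658) = ((1/688)*269 + 436)/37251 = (269/688 + 436)*(1/37251) = (300237/688)*(1/37251) = 100079/8542896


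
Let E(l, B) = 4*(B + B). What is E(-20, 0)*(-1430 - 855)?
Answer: 0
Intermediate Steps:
E(l, B) = 8*B (E(l, B) = 4*(2*B) = 8*B)
E(-20, 0)*(-1430 - 855) = (8*0)*(-1430 - 855) = 0*(-2285) = 0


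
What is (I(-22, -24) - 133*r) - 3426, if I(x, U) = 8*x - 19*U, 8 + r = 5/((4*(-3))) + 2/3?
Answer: -8461/4 ≈ -2115.3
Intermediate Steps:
r = -31/4 (r = -8 + (5/((4*(-3))) + 2/3) = -8 + (5/(-12) + 2*(⅓)) = -8 + (5*(-1/12) + ⅔) = -8 + (-5/12 + ⅔) = -8 + ¼ = -31/4 ≈ -7.7500)
I(x, U) = -19*U + 8*x
(I(-22, -24) - 133*r) - 3426 = ((-19*(-24) + 8*(-22)) - 133*(-31/4)) - 3426 = ((456 - 176) + 4123/4) - 3426 = (280 + 4123/4) - 3426 = 5243/4 - 3426 = -8461/4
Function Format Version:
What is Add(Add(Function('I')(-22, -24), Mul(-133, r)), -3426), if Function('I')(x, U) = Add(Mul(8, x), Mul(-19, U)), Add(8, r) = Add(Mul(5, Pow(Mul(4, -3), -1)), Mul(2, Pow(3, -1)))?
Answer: Rational(-8461, 4) ≈ -2115.3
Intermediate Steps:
r = Rational(-31, 4) (r = Add(-8, Add(Mul(5, Pow(Mul(4, -3), -1)), Mul(2, Pow(3, -1)))) = Add(-8, Add(Mul(5, Pow(-12, -1)), Mul(2, Rational(1, 3)))) = Add(-8, Add(Mul(5, Rational(-1, 12)), Rational(2, 3))) = Add(-8, Add(Rational(-5, 12), Rational(2, 3))) = Add(-8, Rational(1, 4)) = Rational(-31, 4) ≈ -7.7500)
Function('I')(x, U) = Add(Mul(-19, U), Mul(8, x))
Add(Add(Function('I')(-22, -24), Mul(-133, r)), -3426) = Add(Add(Add(Mul(-19, -24), Mul(8, -22)), Mul(-133, Rational(-31, 4))), -3426) = Add(Add(Add(456, -176), Rational(4123, 4)), -3426) = Add(Add(280, Rational(4123, 4)), -3426) = Add(Rational(5243, 4), -3426) = Rational(-8461, 4)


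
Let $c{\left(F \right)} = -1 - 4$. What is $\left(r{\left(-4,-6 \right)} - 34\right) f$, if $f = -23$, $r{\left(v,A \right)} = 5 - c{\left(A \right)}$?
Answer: $552$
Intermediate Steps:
$c{\left(F \right)} = -5$
$r{\left(v,A \right)} = 10$ ($r{\left(v,A \right)} = 5 - -5 = 5 + 5 = 10$)
$\left(r{\left(-4,-6 \right)} - 34\right) f = \left(10 - 34\right) \left(-23\right) = \left(-24\right) \left(-23\right) = 552$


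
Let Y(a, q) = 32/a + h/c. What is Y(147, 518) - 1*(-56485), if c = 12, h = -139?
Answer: 33206497/588 ≈ 56474.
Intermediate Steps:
Y(a, q) = -139/12 + 32/a (Y(a, q) = 32/a - 139/12 = -139/12 + 32/a)
Y(147, 518) - 1*(-56485) = (-139/12 + 32/147) - 1*(-56485) = (-139/12 + 32*(1/147)) + 56485 = (-139/12 + 32/147) + 56485 = -6683/588 + 56485 = 33206497/588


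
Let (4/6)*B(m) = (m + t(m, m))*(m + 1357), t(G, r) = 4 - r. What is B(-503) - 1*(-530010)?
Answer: 535134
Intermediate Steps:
B(m) = 8142 + 6*m (B(m) = 3*((m + (4 - m))*(m + 1357))/2 = 3*(4*(1357 + m))/2 = 3*(5428 + 4*m)/2 = 8142 + 6*m)
B(-503) - 1*(-530010) = (8142 + 6*(-503)) - 1*(-530010) = (8142 - 3018) + 530010 = 5124 + 530010 = 535134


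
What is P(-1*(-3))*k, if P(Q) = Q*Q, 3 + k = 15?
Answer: 108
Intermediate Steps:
k = 12 (k = -3 + 15 = 12)
P(Q) = Q²
P(-1*(-3))*k = (-1*(-3))²*12 = 3²*12 = 9*12 = 108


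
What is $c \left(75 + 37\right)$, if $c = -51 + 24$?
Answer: $-3024$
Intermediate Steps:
$c = -27$
$c \left(75 + 37\right) = - 27 \left(75 + 37\right) = \left(-27\right) 112 = -3024$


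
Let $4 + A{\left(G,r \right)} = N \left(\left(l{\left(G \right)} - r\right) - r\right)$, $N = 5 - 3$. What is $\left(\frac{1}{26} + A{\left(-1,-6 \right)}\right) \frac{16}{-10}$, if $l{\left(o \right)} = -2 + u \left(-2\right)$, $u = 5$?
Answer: $\frac{412}{65} \approx 6.3385$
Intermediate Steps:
$l{\left(o \right)} = -12$ ($l{\left(o \right)} = -2 + 5 \left(-2\right) = -2 - 10 = -12$)
$N = 2$ ($N = 5 - 3 = 2$)
$A{\left(G,r \right)} = -28 - 4 r$ ($A{\left(G,r \right)} = -4 + 2 \left(\left(-12 - r\right) - r\right) = -4 + 2 \left(-12 - 2 r\right) = -4 - \left(24 + 4 r\right) = -28 - 4 r$)
$\left(\frac{1}{26} + A{\left(-1,-6 \right)}\right) \frac{16}{-10} = \left(\frac{1}{26} - 4\right) \frac{16}{-10} = \left(\frac{1}{26} + \left(-28 + 24\right)\right) 16 \left(- \frac{1}{10}\right) = \left(\frac{1}{26} - 4\right) \left(- \frac{8}{5}\right) = \left(- \frac{103}{26}\right) \left(- \frac{8}{5}\right) = \frac{412}{65}$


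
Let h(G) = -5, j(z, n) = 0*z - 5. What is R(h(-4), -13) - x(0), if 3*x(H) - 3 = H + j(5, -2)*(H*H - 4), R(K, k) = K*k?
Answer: 172/3 ≈ 57.333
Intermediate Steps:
j(z, n) = -5 (j(z, n) = 0 - 5 = -5)
x(H) = 23/3 - 5*H**2/3 + H/3 (x(H) = 1 + (H - 5*(H*H - 4))/3 = 1 + (H - 5*(H**2 - 4))/3 = 1 + (H - 5*(-4 + H**2))/3 = 1 + (H + (20 - 5*H**2))/3 = 1 + (20 + H - 5*H**2)/3 = 1 + (20/3 - 5*H**2/3 + H/3) = 23/3 - 5*H**2/3 + H/3)
R(h(-4), -13) - x(0) = -5*(-13) - (23/3 - 5/3*0**2 + (1/3)*0) = 65 - (23/3 - 5/3*0 + 0) = 65 - (23/3 + 0 + 0) = 65 - 1*23/3 = 65 - 23/3 = 172/3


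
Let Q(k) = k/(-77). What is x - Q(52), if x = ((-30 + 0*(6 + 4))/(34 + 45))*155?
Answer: -353942/6083 ≈ -58.185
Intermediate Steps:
x = -4650/79 (x = ((-30 + 0*10)/79)*155 = ((-30 + 0)*(1/79))*155 = -30*1/79*155 = -30/79*155 = -4650/79 ≈ -58.861)
Q(k) = -k/77 (Q(k) = k*(-1/77) = -k/77)
x - Q(52) = -4650/79 - (-1)*52/77 = -4650/79 - 1*(-52/77) = -4650/79 + 52/77 = -353942/6083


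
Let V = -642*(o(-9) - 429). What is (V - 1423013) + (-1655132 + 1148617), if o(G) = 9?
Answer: -1659888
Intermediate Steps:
V = 269640 (V = -642*(9 - 429) = -642*(-420) = 269640)
(V - 1423013) + (-1655132 + 1148617) = (269640 - 1423013) + (-1655132 + 1148617) = -1153373 - 506515 = -1659888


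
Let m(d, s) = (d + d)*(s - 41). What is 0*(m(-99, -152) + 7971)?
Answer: 0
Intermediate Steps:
m(d, s) = 2*d*(-41 + s) (m(d, s) = (2*d)*(-41 + s) = 2*d*(-41 + s))
0*(m(-99, -152) + 7971) = 0*(2*(-99)*(-41 - 152) + 7971) = 0*(2*(-99)*(-193) + 7971) = 0*(38214 + 7971) = 0*46185 = 0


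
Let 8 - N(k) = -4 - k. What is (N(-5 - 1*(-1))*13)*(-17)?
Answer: -1768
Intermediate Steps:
N(k) = 12 + k (N(k) = 8 - (-4 - k) = 8 + (4 + k) = 12 + k)
(N(-5 - 1*(-1))*13)*(-17) = ((12 + (-5 - 1*(-1)))*13)*(-17) = ((12 + (-5 + 1))*13)*(-17) = ((12 - 4)*13)*(-17) = (8*13)*(-17) = 104*(-17) = -1768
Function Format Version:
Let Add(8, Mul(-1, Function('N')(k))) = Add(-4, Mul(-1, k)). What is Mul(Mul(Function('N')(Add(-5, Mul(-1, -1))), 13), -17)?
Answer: -1768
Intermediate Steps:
Function('N')(k) = Add(12, k) (Function('N')(k) = Add(8, Mul(-1, Add(-4, Mul(-1, k)))) = Add(8, Add(4, k)) = Add(12, k))
Mul(Mul(Function('N')(Add(-5, Mul(-1, -1))), 13), -17) = Mul(Mul(Add(12, Add(-5, Mul(-1, -1))), 13), -17) = Mul(Mul(Add(12, Add(-5, 1)), 13), -17) = Mul(Mul(Add(12, -4), 13), -17) = Mul(Mul(8, 13), -17) = Mul(104, -17) = -1768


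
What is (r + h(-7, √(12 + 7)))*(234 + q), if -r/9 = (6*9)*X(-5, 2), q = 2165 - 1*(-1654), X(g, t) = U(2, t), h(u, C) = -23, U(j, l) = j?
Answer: -4032735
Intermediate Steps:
X(g, t) = 2
q = 3819 (q = 2165 + 1654 = 3819)
r = -972 (r = -9*6*9*2 = -486*2 = -9*108 = -972)
(r + h(-7, √(12 + 7)))*(234 + q) = (-972 - 23)*(234 + 3819) = -995*4053 = -4032735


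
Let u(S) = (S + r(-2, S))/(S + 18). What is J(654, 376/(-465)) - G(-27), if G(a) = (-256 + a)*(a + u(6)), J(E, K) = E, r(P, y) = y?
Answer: -13691/2 ≈ -6845.5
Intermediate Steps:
u(S) = 2*S/(18 + S) (u(S) = (S + S)/(S + 18) = (2*S)/(18 + S) = 2*S/(18 + S))
G(a) = (½ + a)*(-256 + a) (G(a) = (-256 + a)*(a + 2*6/(18 + 6)) = (-256 + a)*(a + 2*6/24) = (-256 + a)*(a + 2*6*(1/24)) = (-256 + a)*(a + ½) = (-256 + a)*(½ + a) = (½ + a)*(-256 + a))
J(654, 376/(-465)) - G(-27) = 654 - (-128 + (-27)² - 511/2*(-27)) = 654 - (-128 + 729 + 13797/2) = 654 - 1*14999/2 = 654 - 14999/2 = -13691/2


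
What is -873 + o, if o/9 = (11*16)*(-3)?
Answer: -5625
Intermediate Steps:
o = -4752 (o = 9*((11*16)*(-3)) = 9*(176*(-3)) = 9*(-528) = -4752)
-873 + o = -873 - 4752 = -5625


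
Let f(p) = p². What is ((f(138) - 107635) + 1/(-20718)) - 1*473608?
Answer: -11647638883/20718 ≈ -5.6220e+5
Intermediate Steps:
((f(138) - 107635) + 1/(-20718)) - 1*473608 = ((138² - 107635) + 1/(-20718)) - 1*473608 = ((19044 - 107635) - 1/20718) - 473608 = (-88591 - 1/20718) - 473608 = -1835428339/20718 - 473608 = -11647638883/20718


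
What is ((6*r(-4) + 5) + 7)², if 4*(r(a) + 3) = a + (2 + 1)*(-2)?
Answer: 441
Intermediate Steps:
r(a) = -9/2 + a/4 (r(a) = -3 + (a + (2 + 1)*(-2))/4 = -3 + (a + 3*(-2))/4 = -3 + (a - 6)/4 = -3 + (-6 + a)/4 = -3 + (-3/2 + a/4) = -9/2 + a/4)
((6*r(-4) + 5) + 7)² = ((6*(-9/2 + (¼)*(-4)) + 5) + 7)² = ((6*(-9/2 - 1) + 5) + 7)² = ((6*(-11/2) + 5) + 7)² = ((-33 + 5) + 7)² = (-28 + 7)² = (-21)² = 441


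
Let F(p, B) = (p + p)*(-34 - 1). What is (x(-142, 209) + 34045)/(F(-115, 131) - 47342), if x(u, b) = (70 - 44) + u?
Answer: -33929/39292 ≈ -0.86351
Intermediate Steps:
x(u, b) = 26 + u
F(p, B) = -70*p (F(p, B) = (2*p)*(-35) = -70*p)
(x(-142, 209) + 34045)/(F(-115, 131) - 47342) = ((26 - 142) + 34045)/(-70*(-115) - 47342) = (-116 + 34045)/(8050 - 47342) = 33929/(-39292) = 33929*(-1/39292) = -33929/39292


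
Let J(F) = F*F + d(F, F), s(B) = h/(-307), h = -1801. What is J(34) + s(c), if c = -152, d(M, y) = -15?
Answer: 352088/307 ≈ 1146.9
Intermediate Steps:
s(B) = 1801/307 (s(B) = -1801/(-307) = -1801*(-1/307) = 1801/307)
J(F) = -15 + F² (J(F) = F*F - 15 = F² - 15 = -15 + F²)
J(34) + s(c) = (-15 + 34²) + 1801/307 = (-15 + 1156) + 1801/307 = 1141 + 1801/307 = 352088/307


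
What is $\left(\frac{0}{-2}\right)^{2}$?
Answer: $0$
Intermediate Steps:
$\left(\frac{0}{-2}\right)^{2} = \left(0 \left(- \frac{1}{2}\right)\right)^{2} = 0^{2} = 0$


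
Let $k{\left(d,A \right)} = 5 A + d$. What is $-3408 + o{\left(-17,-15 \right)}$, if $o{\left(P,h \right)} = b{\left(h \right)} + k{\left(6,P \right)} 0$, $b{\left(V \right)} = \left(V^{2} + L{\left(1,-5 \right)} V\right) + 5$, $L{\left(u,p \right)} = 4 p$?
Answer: $-2878$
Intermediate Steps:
$b{\left(V \right)} = 5 + V^{2} - 20 V$ ($b{\left(V \right)} = \left(V^{2} + 4 \left(-5\right) V\right) + 5 = \left(V^{2} - 20 V\right) + 5 = 5 + V^{2} - 20 V$)
$k{\left(d,A \right)} = d + 5 A$
$o{\left(P,h \right)} = 5 + h^{2} - 20 h$ ($o{\left(P,h \right)} = \left(5 + h^{2} - 20 h\right) + \left(6 + 5 P\right) 0 = \left(5 + h^{2} - 20 h\right) + 0 = 5 + h^{2} - 20 h$)
$-3408 + o{\left(-17,-15 \right)} = -3408 + \left(5 + \left(-15\right)^{2} - -300\right) = -3408 + \left(5 + 225 + 300\right) = -3408 + 530 = -2878$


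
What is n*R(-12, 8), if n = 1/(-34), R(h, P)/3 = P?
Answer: -12/17 ≈ -0.70588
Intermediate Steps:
R(h, P) = 3*P
n = -1/34 ≈ -0.029412
n*R(-12, 8) = -3*8/34 = -1/34*24 = -12/17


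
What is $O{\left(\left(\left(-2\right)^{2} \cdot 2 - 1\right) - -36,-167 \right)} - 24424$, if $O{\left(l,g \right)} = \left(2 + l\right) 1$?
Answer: $-24379$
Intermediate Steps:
$O{\left(l,g \right)} = 2 + l$
$O{\left(\left(\left(-2\right)^{2} \cdot 2 - 1\right) - -36,-167 \right)} - 24424 = \left(2 - \left(-35 - \left(-2\right)^{2} \cdot 2\right)\right) - 24424 = \left(2 + \left(\left(4 \cdot 2 - 1\right) + 36\right)\right) - 24424 = \left(2 + \left(\left(8 - 1\right) + 36\right)\right) - 24424 = \left(2 + \left(7 + 36\right)\right) - 24424 = \left(2 + 43\right) - 24424 = 45 - 24424 = -24379$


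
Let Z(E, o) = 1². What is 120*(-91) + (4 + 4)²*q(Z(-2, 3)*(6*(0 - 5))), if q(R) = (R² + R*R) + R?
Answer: 102360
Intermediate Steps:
Z(E, o) = 1
q(R) = R + 2*R² (q(R) = (R² + R²) + R = 2*R² + R = R + 2*R²)
120*(-91) + (4 + 4)²*q(Z(-2, 3)*(6*(0 - 5))) = 120*(-91) + (4 + 4)²*((1*(6*(0 - 5)))*(1 + 2*(1*(6*(0 - 5))))) = -10920 + 8²*((1*(6*(-5)))*(1 + 2*(1*(6*(-5))))) = -10920 + 64*((1*(-30))*(1 + 2*(1*(-30)))) = -10920 + 64*(-30*(1 + 2*(-30))) = -10920 + 64*(-30*(1 - 60)) = -10920 + 64*(-30*(-59)) = -10920 + 64*1770 = -10920 + 113280 = 102360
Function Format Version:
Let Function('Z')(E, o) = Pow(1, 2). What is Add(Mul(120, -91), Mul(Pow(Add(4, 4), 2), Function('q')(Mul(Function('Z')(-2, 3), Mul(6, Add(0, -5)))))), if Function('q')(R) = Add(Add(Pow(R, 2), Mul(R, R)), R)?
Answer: 102360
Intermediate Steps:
Function('Z')(E, o) = 1
Function('q')(R) = Add(R, Mul(2, Pow(R, 2))) (Function('q')(R) = Add(Add(Pow(R, 2), Pow(R, 2)), R) = Add(Mul(2, Pow(R, 2)), R) = Add(R, Mul(2, Pow(R, 2))))
Add(Mul(120, -91), Mul(Pow(Add(4, 4), 2), Function('q')(Mul(Function('Z')(-2, 3), Mul(6, Add(0, -5)))))) = Add(Mul(120, -91), Mul(Pow(Add(4, 4), 2), Mul(Mul(1, Mul(6, Add(0, -5))), Add(1, Mul(2, Mul(1, Mul(6, Add(0, -5)))))))) = Add(-10920, Mul(Pow(8, 2), Mul(Mul(1, Mul(6, -5)), Add(1, Mul(2, Mul(1, Mul(6, -5))))))) = Add(-10920, Mul(64, Mul(Mul(1, -30), Add(1, Mul(2, Mul(1, -30)))))) = Add(-10920, Mul(64, Mul(-30, Add(1, Mul(2, -30))))) = Add(-10920, Mul(64, Mul(-30, Add(1, -60)))) = Add(-10920, Mul(64, Mul(-30, -59))) = Add(-10920, Mul(64, 1770)) = Add(-10920, 113280) = 102360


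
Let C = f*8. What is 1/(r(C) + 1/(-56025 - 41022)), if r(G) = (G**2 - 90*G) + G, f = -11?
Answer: 97047/1511604071 ≈ 6.4201e-5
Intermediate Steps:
C = -88 (C = -11*8 = -88)
r(G) = G**2 - 89*G
1/(r(C) + 1/(-56025 - 41022)) = 1/(-88*(-89 - 88) + 1/(-56025 - 41022)) = 1/(-88*(-177) + 1/(-97047)) = 1/(15576 - 1/97047) = 1/(1511604071/97047) = 97047/1511604071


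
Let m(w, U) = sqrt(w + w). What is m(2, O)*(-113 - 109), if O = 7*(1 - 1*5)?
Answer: -444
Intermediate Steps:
O = -28 (O = 7*(1 - 5) = 7*(-4) = -28)
m(w, U) = sqrt(2)*sqrt(w) (m(w, U) = sqrt(2*w) = sqrt(2)*sqrt(w))
m(2, O)*(-113 - 109) = (sqrt(2)*sqrt(2))*(-113 - 109) = 2*(-222) = -444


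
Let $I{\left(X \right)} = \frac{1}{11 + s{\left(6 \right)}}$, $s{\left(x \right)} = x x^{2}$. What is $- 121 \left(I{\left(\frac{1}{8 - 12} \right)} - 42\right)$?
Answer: $\frac{1153493}{227} \approx 5081.5$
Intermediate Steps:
$s{\left(x \right)} = x^{3}$
$I{\left(X \right)} = \frac{1}{227}$ ($I{\left(X \right)} = \frac{1}{11 + 6^{3}} = \frac{1}{11 + 216} = \frac{1}{227}$)
$- 121 \left(I{\left(\frac{1}{8 - 12} \right)} - 42\right) = - 121 \left(\frac{1}{227} - 42\right) = \left(-121\right) \left(- \frac{9533}{227}\right) = \frac{1153493}{227}$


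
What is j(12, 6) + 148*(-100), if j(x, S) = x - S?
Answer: -14794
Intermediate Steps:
j(12, 6) + 148*(-100) = (12 - 1*6) + 148*(-100) = (12 - 6) - 14800 = 6 - 14800 = -14794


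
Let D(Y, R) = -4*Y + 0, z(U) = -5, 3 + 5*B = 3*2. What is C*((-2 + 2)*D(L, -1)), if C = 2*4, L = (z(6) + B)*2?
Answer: 0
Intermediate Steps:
B = ⅗ (B = -⅗ + (3*2)/5 = -⅗ + (⅕)*6 = -⅗ + 6/5 = ⅗ ≈ 0.60000)
L = -44/5 (L = (-5 + ⅗)*2 = -22/5*2 = -44/5 ≈ -8.8000)
D(Y, R) = -4*Y
C = 8
C*((-2 + 2)*D(L, -1)) = 8*((-2 + 2)*(-4*(-44/5))) = 8*(0*(176/5)) = 8*0 = 0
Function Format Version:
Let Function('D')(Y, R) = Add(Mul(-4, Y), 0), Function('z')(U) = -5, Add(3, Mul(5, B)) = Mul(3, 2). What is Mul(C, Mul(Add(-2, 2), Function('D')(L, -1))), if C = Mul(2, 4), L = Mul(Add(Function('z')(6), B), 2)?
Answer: 0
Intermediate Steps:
B = Rational(3, 5) (B = Add(Rational(-3, 5), Mul(Rational(1, 5), Mul(3, 2))) = Add(Rational(-3, 5), Mul(Rational(1, 5), 6)) = Add(Rational(-3, 5), Rational(6, 5)) = Rational(3, 5) ≈ 0.60000)
L = Rational(-44, 5) (L = Mul(Add(-5, Rational(3, 5)), 2) = Mul(Rational(-22, 5), 2) = Rational(-44, 5) ≈ -8.8000)
Function('D')(Y, R) = Mul(-4, Y)
C = 8
Mul(C, Mul(Add(-2, 2), Function('D')(L, -1))) = Mul(8, Mul(Add(-2, 2), Mul(-4, Rational(-44, 5)))) = Mul(8, Mul(0, Rational(176, 5))) = Mul(8, 0) = 0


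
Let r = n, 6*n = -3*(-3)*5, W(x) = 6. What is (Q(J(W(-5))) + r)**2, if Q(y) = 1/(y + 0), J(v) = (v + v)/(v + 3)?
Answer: 1089/16 ≈ 68.063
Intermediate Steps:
J(v) = 2*v/(3 + v) (J(v) = (2*v)/(3 + v) = 2*v/(3 + v))
n = 15/2 (n = (-3*(-3)*5)/6 = (9*5)/6 = (1/6)*45 = 15/2 ≈ 7.5000)
Q(y) = 1/y
r = 15/2 ≈ 7.5000
(Q(J(W(-5))) + r)**2 = (1/(2*6/(3 + 6)) + 15/2)**2 = (1/(2*6/9) + 15/2)**2 = (1/(2*6*(1/9)) + 15/2)**2 = (1/(4/3) + 15/2)**2 = (3/4 + 15/2)**2 = (33/4)**2 = 1089/16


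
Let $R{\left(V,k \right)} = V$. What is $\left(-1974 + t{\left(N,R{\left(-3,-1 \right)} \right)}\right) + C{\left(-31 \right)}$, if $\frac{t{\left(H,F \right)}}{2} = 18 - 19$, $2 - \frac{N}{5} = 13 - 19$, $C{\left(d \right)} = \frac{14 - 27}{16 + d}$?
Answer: $- \frac{29627}{15} \approx -1975.1$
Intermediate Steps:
$C{\left(d \right)} = - \frac{13}{16 + d}$
$N = 40$ ($N = 10 - 5 \left(13 - 19\right) = 10 - -30 = 10 + 30 = 40$)
$t{\left(H,F \right)} = -2$ ($t{\left(H,F \right)} = 2 \left(18 - 19\right) = 2 \left(-1\right) = -2$)
$\left(-1974 + t{\left(N,R{\left(-3,-1 \right)} \right)}\right) + C{\left(-31 \right)} = \left(-1974 - 2\right) - \frac{13}{16 - 31} = -1976 - \frac{13}{-15} = -1976 - - \frac{13}{15} = -1976 + \frac{13}{15} = - \frac{29627}{15}$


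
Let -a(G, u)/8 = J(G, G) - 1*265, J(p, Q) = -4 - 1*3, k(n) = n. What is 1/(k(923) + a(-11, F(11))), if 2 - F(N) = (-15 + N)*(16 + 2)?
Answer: 1/3099 ≈ 0.00032268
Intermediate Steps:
J(p, Q) = -7 (J(p, Q) = -4 - 3 = -7)
F(N) = 272 - 18*N (F(N) = 2 - (-15 + N)*(16 + 2) = 2 - (-15 + N)*18 = 2 - (-270 + 18*N) = 2 + (270 - 18*N) = 272 - 18*N)
a(G, u) = 2176 (a(G, u) = -8*(-7 - 1*265) = -8*(-7 - 265) = -8*(-272) = 2176)
1/(k(923) + a(-11, F(11))) = 1/(923 + 2176) = 1/3099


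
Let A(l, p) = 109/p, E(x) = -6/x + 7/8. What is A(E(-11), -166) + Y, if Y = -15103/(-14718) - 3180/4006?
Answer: -47188373/111220581 ≈ -0.42428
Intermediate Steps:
E(x) = 7/8 - 6/x (E(x) = -6/x + 7*(1/8) = -6/x + 7/8 = 7/8 - 6/x)
Y = 622699/2680014 (Y = -15103*(-1/14718) - 3180*1/4006 = 1373/1338 - 1590/2003 = 622699/2680014 ≈ 0.23235)
A(E(-11), -166) + Y = 109/(-166) + 622699/2680014 = 109*(-1/166) + 622699/2680014 = -109/166 + 622699/2680014 = -47188373/111220581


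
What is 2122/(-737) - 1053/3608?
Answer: -766567/241736 ≈ -3.1711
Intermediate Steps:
2122/(-737) - 1053/3608 = 2122*(-1/737) - 1053*1/3608 = -2122/737 - 1053/3608 = -766567/241736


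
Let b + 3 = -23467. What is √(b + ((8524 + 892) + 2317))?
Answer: 11*I*√97 ≈ 108.34*I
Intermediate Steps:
b = -23470 (b = -3 - 23467 = -23470)
√(b + ((8524 + 892) + 2317)) = √(-23470 + ((8524 + 892) + 2317)) = √(-23470 + (9416 + 2317)) = √(-23470 + 11733) = √(-11737) = 11*I*√97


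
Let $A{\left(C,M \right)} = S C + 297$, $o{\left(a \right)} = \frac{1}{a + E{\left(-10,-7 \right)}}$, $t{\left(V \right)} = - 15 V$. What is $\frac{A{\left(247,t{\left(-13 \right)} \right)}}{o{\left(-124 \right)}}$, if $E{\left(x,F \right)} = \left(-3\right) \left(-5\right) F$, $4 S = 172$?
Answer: $-2500222$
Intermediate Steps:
$S = 43$ ($S = \frac{1}{4} \cdot 172 = 43$)
$E{\left(x,F \right)} = 15 F$
$o{\left(a \right)} = \frac{1}{-105 + a}$ ($o{\left(a \right)} = \frac{1}{a + 15 \left(-7\right)} = \frac{1}{a - 105} = \frac{1}{-105 + a}$)
$A{\left(C,M \right)} = 297 + 43 C$ ($A{\left(C,M \right)} = 43 C + 297 = 297 + 43 C$)
$\frac{A{\left(247,t{\left(-13 \right)} \right)}}{o{\left(-124 \right)}} = \frac{297 + 43 \cdot 247}{\frac{1}{-105 - 124}} = \frac{297 + 10621}{\frac{1}{-229}} = \frac{10918}{- \frac{1}{229}} = 10918 \left(-229\right) = -2500222$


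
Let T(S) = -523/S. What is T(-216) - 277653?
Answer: -59972525/216 ≈ -2.7765e+5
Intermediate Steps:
T(-216) - 277653 = -523/(-216) - 277653 = -523*(-1/216) - 277653 = 523/216 - 277653 = -59972525/216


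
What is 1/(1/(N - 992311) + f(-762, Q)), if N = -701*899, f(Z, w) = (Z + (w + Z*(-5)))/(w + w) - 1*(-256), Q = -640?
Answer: 25960160/6596963393 ≈ 0.0039352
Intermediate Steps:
f(Z, w) = 256 + (w - 4*Z)/(2*w) (f(Z, w) = (Z + (w - 5*Z))/((2*w)) + 256 = (w - 4*Z)*(1/(2*w)) + 256 = (w - 4*Z)/(2*w) + 256 = 256 + (w - 4*Z)/(2*w))
N = -630199
1/(1/(N - 992311) + f(-762, Q)) = 1/(1/(-630199 - 992311) + (513/2 - 2*(-762)/(-640))) = 1/(1/(-1622510) + (513/2 - 2*(-762)*(-1/640))) = 1/(-1/1622510 + (513/2 - 381/160)) = 1/(-1/1622510 + 40659/160) = 1/(6596963393/25960160) = 25960160/6596963393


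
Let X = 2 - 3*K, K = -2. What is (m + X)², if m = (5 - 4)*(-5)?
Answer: 9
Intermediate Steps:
m = -5 (m = 1*(-5) = -5)
X = 8 (X = 2 - 3*(-2) = 2 + 6 = 8)
(m + X)² = (-5 + 8)² = 3² = 9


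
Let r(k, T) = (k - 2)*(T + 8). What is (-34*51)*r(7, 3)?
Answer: -95370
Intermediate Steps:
r(k, T) = (-2 + k)*(8 + T)
(-34*51)*r(7, 3) = (-34*51)*(-16 - 2*3 + 8*7 + 3*7) = -1734*(-16 - 6 + 56 + 21) = -1734*55 = -95370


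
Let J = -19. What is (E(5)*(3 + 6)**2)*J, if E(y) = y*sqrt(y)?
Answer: -7695*sqrt(5) ≈ -17207.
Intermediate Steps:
E(y) = y**(3/2)
(E(5)*(3 + 6)**2)*J = (5**(3/2)*(3 + 6)**2)*(-19) = ((5*sqrt(5))*9**2)*(-19) = ((5*sqrt(5))*81)*(-19) = (405*sqrt(5))*(-19) = -7695*sqrt(5)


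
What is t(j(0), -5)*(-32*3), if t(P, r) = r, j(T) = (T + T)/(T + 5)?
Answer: 480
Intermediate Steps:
j(T) = 2*T/(5 + T) (j(T) = (2*T)/(5 + T) = 2*T/(5 + T))
t(j(0), -5)*(-32*3) = -(-160)*3 = -5*(-96) = 480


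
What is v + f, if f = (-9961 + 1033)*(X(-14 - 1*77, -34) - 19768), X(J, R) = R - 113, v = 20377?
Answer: 177821497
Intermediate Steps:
X(J, R) = -113 + R
f = 177801120 (f = (-9961 + 1033)*((-113 - 34) - 19768) = -8928*(-147 - 19768) = -8928*(-19915) = 177801120)
v + f = 20377 + 177801120 = 177821497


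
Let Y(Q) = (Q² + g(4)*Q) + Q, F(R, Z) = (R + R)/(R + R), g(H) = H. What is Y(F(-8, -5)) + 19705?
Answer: 19711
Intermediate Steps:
F(R, Z) = 1 (F(R, Z) = (2*R)/((2*R)) = (2*R)*(1/(2*R)) = 1)
Y(Q) = Q² + 5*Q (Y(Q) = (Q² + 4*Q) + Q = Q² + 5*Q)
Y(F(-8, -5)) + 19705 = 1*(5 + 1) + 19705 = 1*6 + 19705 = 6 + 19705 = 19711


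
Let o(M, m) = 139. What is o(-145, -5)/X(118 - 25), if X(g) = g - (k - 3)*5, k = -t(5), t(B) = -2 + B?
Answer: 139/123 ≈ 1.1301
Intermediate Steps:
k = -3 (k = -(-2 + 5) = -1*3 = -3)
X(g) = 30 + g (X(g) = g - (-3 - 3)*5 = g - (-6)*5 = g - 1*(-30) = g + 30 = 30 + g)
o(-145, -5)/X(118 - 25) = 139/(30 + (118 - 25)) = 139/(30 + 93) = 139/123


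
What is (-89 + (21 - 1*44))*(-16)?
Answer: 1792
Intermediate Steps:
(-89 + (21 - 1*44))*(-16) = (-89 + (21 - 44))*(-16) = (-89 - 23)*(-16) = -112*(-16) = 1792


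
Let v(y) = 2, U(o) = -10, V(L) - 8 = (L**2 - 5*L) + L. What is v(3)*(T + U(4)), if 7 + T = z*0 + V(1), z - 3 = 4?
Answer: -24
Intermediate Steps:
z = 7 (z = 3 + 4 = 7)
V(L) = 8 + L**2 - 4*L (V(L) = 8 + ((L**2 - 5*L) + L) = 8 + (L**2 - 4*L) = 8 + L**2 - 4*L)
T = -2 (T = -7 + (7*0 + (8 + 1**2 - 4*1)) = -7 + (0 + (8 + 1 - 4)) = -7 + (0 + 5) = -7 + 5 = -2)
v(3)*(T + U(4)) = 2*(-2 - 10) = 2*(-12) = -24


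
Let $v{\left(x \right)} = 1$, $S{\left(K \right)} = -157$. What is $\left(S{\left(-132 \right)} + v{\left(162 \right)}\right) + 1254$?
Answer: $1098$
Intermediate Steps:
$\left(S{\left(-132 \right)} + v{\left(162 \right)}\right) + 1254 = \left(-157 + 1\right) + 1254 = -156 + 1254 = 1098$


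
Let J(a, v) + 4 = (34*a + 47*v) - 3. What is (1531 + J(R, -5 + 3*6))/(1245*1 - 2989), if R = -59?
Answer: -129/1744 ≈ -0.073968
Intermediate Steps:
J(a, v) = -7 + 34*a + 47*v (J(a, v) = -4 + ((34*a + 47*v) - 3) = -4 + (-3 + 34*a + 47*v) = -7 + 34*a + 47*v)
(1531 + J(R, -5 + 3*6))/(1245*1 - 2989) = (1531 + (-7 + 34*(-59) + 47*(-5 + 3*6)))/(1245*1 - 2989) = (1531 + (-7 - 2006 + 47*(-5 + 18)))/(1245 - 2989) = (1531 + (-7 - 2006 + 47*13))/(-1744) = (1531 + (-7 - 2006 + 611))*(-1/1744) = (1531 - 1402)*(-1/1744) = 129*(-1/1744) = -129/1744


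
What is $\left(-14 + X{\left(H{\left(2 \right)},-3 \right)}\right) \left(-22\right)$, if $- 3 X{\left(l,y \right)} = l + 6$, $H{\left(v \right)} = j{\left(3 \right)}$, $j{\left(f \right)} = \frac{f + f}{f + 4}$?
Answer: $\frac{2508}{7} \approx 358.29$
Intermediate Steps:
$j{\left(f \right)} = \frac{2 f}{4 + f}$
$H{\left(v \right)} = \frac{6}{7}$ ($H{\left(v \right)} = 2 \cdot 3 \frac{1}{4 + 3} = 2 \cdot 3 \cdot \frac{1}{7} = \frac{6}{7}$)
$X{\left(l,y \right)} = -2 - \frac{l}{3}$ ($X{\left(l,y \right)} = - \frac{l + 6}{3} = - \frac{6 + l}{3} = -2 - \frac{l}{3}$)
$\left(-14 + X{\left(H{\left(2 \right)},-3 \right)}\right) \left(-22\right) = \left(-14 - \frac{16}{7}\right) \left(-22\right) = \left(- \frac{114}{7}\right) \left(-22\right) = \frac{2508}{7}$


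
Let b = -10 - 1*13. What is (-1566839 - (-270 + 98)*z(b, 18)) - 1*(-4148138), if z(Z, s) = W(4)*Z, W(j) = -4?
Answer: 2597123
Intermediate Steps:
b = -23 (b = -10 - 13 = -23)
z(Z, s) = -4*Z
(-1566839 - (-270 + 98)*z(b, 18)) - 1*(-4148138) = (-1566839 - (-270 + 98)*(-4*(-23))) - 1*(-4148138) = (-1566839 - (-172)*92) + 4148138 = (-1566839 - 1*(-15824)) + 4148138 = (-1566839 + 15824) + 4148138 = -1551015 + 4148138 = 2597123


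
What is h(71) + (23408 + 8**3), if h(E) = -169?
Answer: 23751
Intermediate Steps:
h(71) + (23408 + 8**3) = -169 + (23408 + 8**3) = -169 + (23408 + 512) = -169 + 23920 = 23751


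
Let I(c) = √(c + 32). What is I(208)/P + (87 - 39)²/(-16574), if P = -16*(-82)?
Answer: -1152/8287 + √15/328 ≈ -0.12721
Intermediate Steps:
P = 1312
I(c) = √(32 + c)
I(208)/P + (87 - 39)²/(-16574) = √(32 + 208)/1312 + (87 - 39)²/(-16574) = √240*(1/1312) + 48²*(-1/16574) = (4*√15)*(1/1312) + 2304*(-1/16574) = √15/328 - 1152/8287 = -1152/8287 + √15/328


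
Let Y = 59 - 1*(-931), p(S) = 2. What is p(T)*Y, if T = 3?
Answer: 1980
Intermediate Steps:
Y = 990 (Y = 59 + 931 = 990)
p(T)*Y = 2*990 = 1980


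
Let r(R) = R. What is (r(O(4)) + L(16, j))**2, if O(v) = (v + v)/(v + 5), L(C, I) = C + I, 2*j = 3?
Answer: 109561/324 ≈ 338.15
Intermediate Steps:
j = 3/2 (j = (1/2)*3 = 3/2 ≈ 1.5000)
O(v) = 2*v/(5 + v) (O(v) = (2*v)/(5 + v) = 2*v/(5 + v))
(r(O(4)) + L(16, j))**2 = (2*4/(5 + 4) + (16 + 3/2))**2 = (2*4/9 + 35/2)**2 = (2*4*(1/9) + 35/2)**2 = (8/9 + 35/2)**2 = (331/18)**2 = 109561/324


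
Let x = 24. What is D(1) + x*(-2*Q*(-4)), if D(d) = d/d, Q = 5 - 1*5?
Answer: 1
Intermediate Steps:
Q = 0 (Q = 5 - 5 = 0)
D(d) = 1
D(1) + x*(-2*Q*(-4)) = 1 + 24*(-2*0*(-4)) = 1 + 24*(0*(-4)) = 1 + 24*0 = 1 + 0 = 1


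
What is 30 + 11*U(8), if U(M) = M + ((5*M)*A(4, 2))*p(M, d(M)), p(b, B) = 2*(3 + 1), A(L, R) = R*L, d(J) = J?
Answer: 28278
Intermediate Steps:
A(L, R) = L*R
p(b, B) = 8 (p(b, B) = 2*4 = 8)
U(M) = 321*M (U(M) = M + ((5*M)*(4*2))*8 = M + ((5*M)*8)*8 = M + (40*M)*8 = M + 320*M = 321*M)
30 + 11*U(8) = 30 + 11*(321*8) = 30 + 11*2568 = 30 + 28248 = 28278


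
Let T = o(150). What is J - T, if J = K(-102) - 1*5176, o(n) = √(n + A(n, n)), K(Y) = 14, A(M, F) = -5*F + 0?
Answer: -5162 - 10*I*√6 ≈ -5162.0 - 24.495*I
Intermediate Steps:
A(M, F) = -5*F
o(n) = 2*√(-n) (o(n) = √(n - 5*n) = √(-4*n) = 2*√(-n))
T = 10*I*√6 (T = 2*√(-1*150) = 2*√(-150) = 2*(5*I*√6) = 10*I*√6 ≈ 24.495*I)
J = -5162 (J = 14 - 1*5176 = 14 - 5176 = -5162)
J - T = -5162 - 10*I*√6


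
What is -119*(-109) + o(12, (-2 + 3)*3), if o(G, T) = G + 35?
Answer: 13018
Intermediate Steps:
o(G, T) = 35 + G
-119*(-109) + o(12, (-2 + 3)*3) = -119*(-109) + (35 + 12) = 12971 + 47 = 13018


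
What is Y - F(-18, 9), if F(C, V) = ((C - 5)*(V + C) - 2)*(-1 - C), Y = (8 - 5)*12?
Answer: -3449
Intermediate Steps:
Y = 36 (Y = 3*12 = 36)
F(C, V) = (-1 - C)*(-2 + (-5 + C)*(C + V)) (F(C, V) = ((-5 + C)*(C + V) - 2)*(-1 - C) = (-2 + (-5 + C)*(C + V))*(-1 - C) = (-1 - C)*(-2 + (-5 + C)*(C + V)))
Y - F(-18, 9) = 36 - (2 - 1*(-18)**3 + 4*(-18)**2 + 5*9 + 7*(-18) - 1*9*(-18)**2 + 4*(-18)*9) = 36 - (2 - 1*(-5832) + 4*324 + 45 - 126 - 1*9*324 - 648) = 36 - (2 + 5832 + 1296 + 45 - 126 - 2916 - 648) = 36 - 1*3485 = 36 - 3485 = -3449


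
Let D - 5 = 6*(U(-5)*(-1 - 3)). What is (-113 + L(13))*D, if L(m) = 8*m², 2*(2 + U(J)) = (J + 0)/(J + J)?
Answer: 58233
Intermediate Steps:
U(J) = -7/4 (U(J) = -2 + ((J + 0)/(J + J))/2 = -2 + (J/((2*J)))/2 = -2 + (J*(1/(2*J)))/2 = -2 + (½)*(½) = -2 + ¼ = -7/4)
D = 47 (D = 5 + 6*(-7*(-1 - 3)/4) = 5 + 6*(-7/4*(-4)) = 5 + 6*7 = 5 + 42 = 47)
(-113 + L(13))*D = (-113 + 8*13²)*47 = (-113 + 8*169)*47 = (-113 + 1352)*47 = 1239*47 = 58233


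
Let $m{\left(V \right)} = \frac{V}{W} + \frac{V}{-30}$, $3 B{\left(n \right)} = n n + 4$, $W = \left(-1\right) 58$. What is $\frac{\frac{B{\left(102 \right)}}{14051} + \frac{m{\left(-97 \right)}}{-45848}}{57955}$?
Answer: $\frac{1047908831}{246072941536900} \approx 4.2585 \cdot 10^{-6}$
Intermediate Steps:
$W = -58$
$B{\left(n \right)} = \frac{4}{3} + \frac{n^{2}}{3}$ ($B{\left(n \right)} = \frac{n n + 4}{3} = \frac{n^{2} + 4}{3} = \frac{4 + n^{2}}{3} = \frac{4}{3} + \frac{n^{2}}{3}$)
$m{\left(V \right)} = - \frac{22 V}{435}$ ($m{\left(V \right)} = \frac{V}{-58} + \frac{V}{-30} = V \left(- \frac{1}{58}\right) + V \left(- \frac{1}{30}\right) = - \frac{V}{58} - \frac{V}{30} = - \frac{22 V}{435}$)
$\frac{\frac{B{\left(102 \right)}}{14051} + \frac{m{\left(-97 \right)}}{-45848}}{57955} = \frac{\frac{\frac{4}{3} + \frac{102^{2}}{3}}{14051} + \frac{\left(- \frac{22}{435}\right) \left(-97\right)}{-45848}}{57955} = \left(\left(\frac{4}{3} + \frac{1}{3} \cdot 10404\right) \frac{1}{14051} + \frac{2134}{435} \left(- \frac{1}{45848}\right)\right) \frac{1}{57955} = \left(\left(\frac{4}{3} + 3468\right) \frac{1}{14051} - \frac{97}{906540}\right) \frac{1}{57955} = \left(\frac{10408}{3} \cdot \frac{1}{14051} - \frac{97}{906540}\right) \frac{1}{57955} = \left(\frac{10408}{42153} - \frac{97}{906540}\right) \frac{1}{57955} = \frac{1047908831}{4245931180} \cdot \frac{1}{57955} = \frac{1047908831}{246072941536900}$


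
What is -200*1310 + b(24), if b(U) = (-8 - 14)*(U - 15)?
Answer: -262198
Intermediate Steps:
b(U) = 330 - 22*U (b(U) = -22*(-15 + U) = 330 - 22*U)
-200*1310 + b(24) = -200*1310 + (330 - 22*24) = -262000 + (330 - 528) = -262000 - 198 = -262198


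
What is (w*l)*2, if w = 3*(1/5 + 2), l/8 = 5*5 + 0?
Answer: 2640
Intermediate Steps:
l = 200 (l = 8*(5*5 + 0) = 8*(25 + 0) = 8*25 = 200)
w = 33/5 (w = 3*(⅕ + 2) = 3*(11/5) = 33/5 ≈ 6.6000)
(w*l)*2 = ((33/5)*200)*2 = 1320*2 = 2640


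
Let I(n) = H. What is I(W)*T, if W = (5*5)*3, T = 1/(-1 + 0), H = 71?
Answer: -71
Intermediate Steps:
T = -1 (T = 1/(-1) = -1)
W = 75 (W = 25*3 = 75)
I(n) = 71
I(W)*T = 71*(-1) = -71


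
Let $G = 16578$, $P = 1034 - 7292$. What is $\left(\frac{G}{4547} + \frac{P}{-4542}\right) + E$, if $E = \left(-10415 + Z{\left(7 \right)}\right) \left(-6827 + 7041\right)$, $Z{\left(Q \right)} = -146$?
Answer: $- \frac{7779267120199}{3442079} \approx -2.26 \cdot 10^{6}$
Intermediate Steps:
$P = -6258$
$E = -2260054$ ($E = \left(-10415 - 146\right) \left(-6827 + 7041\right) = \left(-10561\right) 214 = -2260054$)
$\left(\frac{G}{4547} + \frac{P}{-4542}\right) + E = \left(\frac{16578}{4547} - \frac{6258}{-4542}\right) - 2260054 = \left(16578 \cdot \frac{1}{4547} - - \frac{1043}{757}\right) - 2260054 = \left(\frac{16578}{4547} + \frac{1043}{757}\right) - 2260054 = \frac{17292067}{3442079} - 2260054 = - \frac{7779267120199}{3442079}$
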